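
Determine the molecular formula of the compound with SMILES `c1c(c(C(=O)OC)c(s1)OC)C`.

Heavy atoms from the SMILES: 8 C, 3 O, 1 S.
Implicit hydrogens by atom environment:
  3 × C: 3 H each → 9
  3 × C (aromatic): no H
  3 × O: no H
  1 × C (aromatic): 1 H
  1 × C: no H
  1 × S (aromatic): no H
  Total hydrogens = 10.
Molecular formula: C8H10O3S

C8H10O3S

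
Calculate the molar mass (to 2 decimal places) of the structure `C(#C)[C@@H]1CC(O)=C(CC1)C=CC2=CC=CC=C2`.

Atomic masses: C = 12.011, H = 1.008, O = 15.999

224.30

Molecular formula: C16H16O.
M = 16×12.011 + 16×1.008 + 1×15.999 = 224.30 g/mol.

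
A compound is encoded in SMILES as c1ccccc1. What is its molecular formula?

Heavy atoms from the SMILES: 6 C.
Implicit hydrogens by atom environment:
  6 × C (aromatic): 1 H each → 6
  Total hydrogens = 6.
Molecular formula: C6H6

C6H6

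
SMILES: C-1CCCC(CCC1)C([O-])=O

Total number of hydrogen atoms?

15

Hydrogens are implicit in SMILES; fill each atom to its normal valence:
  7 × C: 2 H each → 14
  1 × C: 1 H
  1 × C: no H
  1 × O: no H
  1 × O (charge -1): no H
  Total hydrogens = 15.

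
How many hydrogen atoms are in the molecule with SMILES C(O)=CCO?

Hydrogens are implicit in SMILES; fill each atom to its normal valence:
  2 × C: 1 H each → 2
  2 × O: 1 H each → 2
  1 × C: 2 H
  Total hydrogens = 6.

6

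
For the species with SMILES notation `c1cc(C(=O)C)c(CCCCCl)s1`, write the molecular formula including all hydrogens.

C10H13ClOS

Heavy atoms from the SMILES: 10 C, 1 Cl, 1 O, 1 S.
Implicit hydrogens by atom environment:
  4 × C: 2 H each → 8
  2 × C (aromatic): 1 H each → 2
  2 × C (aromatic): no H
  1 × C: 3 H
  1 × C: no H
  1 × Cl: no H
  1 × O: no H
  1 × S (aromatic): no H
  Total hydrogens = 13.
Molecular formula: C10H13ClOS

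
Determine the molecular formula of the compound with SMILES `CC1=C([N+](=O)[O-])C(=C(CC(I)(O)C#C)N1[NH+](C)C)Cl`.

C11H14ClIN3O3+

Heavy atoms from the SMILES: 11 C, 1 Cl, 1 I, 3 N, 3 O.
Implicit hydrogens by atom environment:
  4 × C (aromatic): no H
  3 × C: 3 H each → 9
  2 × C: no H
  1 × C: 2 H
  1 × C: 1 H
  1 × Cl: no H
  1 × I: no H
  1 × N (charge +1): 1 H
  1 × N (aromatic): no H
  1 × N (charge +1): no H
  1 × O: 1 H
  1 × O: no H
  1 × O (charge -1): no H
  Total hydrogens = 14.
Net charge +1.
Molecular formula: C11H14ClIN3O3+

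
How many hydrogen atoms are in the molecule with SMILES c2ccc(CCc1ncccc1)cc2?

13

Hydrogens are implicit in SMILES; fill each atom to its normal valence:
  9 × C (aromatic): 1 H each → 9
  2 × C: 2 H each → 4
  2 × C (aromatic): no H
  1 × N (aromatic): no H
  Total hydrogens = 13.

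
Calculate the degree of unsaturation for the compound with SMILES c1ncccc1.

4

Molecular formula from the SMILES: C5H5N.
DoU = (2C + 2 + N − H − X)/2 = (2·5 + 2 + 1 − 5 − 0)/2 = 8/2 = 4.
(Structurally: 1 ring(s) + 3 π bond(s) = 4.)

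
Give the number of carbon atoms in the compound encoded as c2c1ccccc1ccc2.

The symbol for carbon appears 10 times in the SMILES. Lowercase c denotes aromatic carbon and counts toward C.

10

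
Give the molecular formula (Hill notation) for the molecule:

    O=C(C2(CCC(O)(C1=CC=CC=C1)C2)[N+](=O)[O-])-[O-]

C12H12NO5-

Heavy atoms from the SMILES: 12 C, 1 N, 5 O.
Implicit hydrogens by atom environment:
  5 × C (aromatic): 1 H each → 5
  3 × C: 2 H each → 6
  3 × C: no H
  2 × O: no H
  2 × O (charge -1): no H
  1 × C (aromatic): no H
  1 × N (charge +1): no H
  1 × O: 1 H
  Total hydrogens = 12.
Net charge -1.
Molecular formula: C12H12NO5-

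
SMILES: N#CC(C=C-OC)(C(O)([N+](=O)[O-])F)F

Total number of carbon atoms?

The symbol for carbon appears 6 times in the SMILES.

6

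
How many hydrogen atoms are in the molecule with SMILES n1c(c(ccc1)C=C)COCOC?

Hydrogens are implicit in SMILES; fill each atom to its normal valence:
  3 × C: 2 H each → 6
  3 × C (aromatic): 1 H each → 3
  2 × C (aromatic): no H
  2 × O: no H
  1 × C: 3 H
  1 × C: 1 H
  1 × N (aromatic): no H
  Total hydrogens = 13.

13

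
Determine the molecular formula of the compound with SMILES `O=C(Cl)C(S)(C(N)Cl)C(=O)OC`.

C5H7Cl2NO3S

Heavy atoms from the SMILES: 5 C, 2 Cl, 1 N, 3 O, 1 S.
Implicit hydrogens by atom environment:
  3 × C: no H
  3 × O: no H
  2 × Cl: no H
  1 × C: 3 H
  1 × C: 1 H
  1 × N: 2 H
  1 × S: 1 H
  Total hydrogens = 7.
Molecular formula: C5H7Cl2NO3S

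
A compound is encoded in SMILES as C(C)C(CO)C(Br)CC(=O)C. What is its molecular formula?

C8H15BrO2

Heavy atoms from the SMILES: 1 Br, 8 C, 2 O.
Implicit hydrogens by atom environment:
  3 × C: 2 H each → 6
  2 × C: 3 H each → 6
  2 × C: 1 H each → 2
  1 × Br: no H
  1 × C: no H
  1 × O: 1 H
  1 × O: no H
  Total hydrogens = 15.
Molecular formula: C8H15BrO2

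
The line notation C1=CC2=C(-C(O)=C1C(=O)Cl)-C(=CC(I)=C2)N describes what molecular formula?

Heavy atoms from the SMILES: 11 C, 1 Cl, 1 I, 1 N, 2 O.
Implicit hydrogens by atom environment:
  6 × C (aromatic): no H
  4 × C (aromatic): 1 H each → 4
  1 × C: no H
  1 × Cl: no H
  1 × I: no H
  1 × N: 2 H
  1 × O: 1 H
  1 × O: no H
  Total hydrogens = 7.
Molecular formula: C11H7ClINO2

C11H7ClINO2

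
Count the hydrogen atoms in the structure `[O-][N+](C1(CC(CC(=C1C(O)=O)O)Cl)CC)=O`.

Hydrogens are implicit in SMILES; fill each atom to its normal valence:
  4 × C: no H
  3 × C: 2 H each → 6
  2 × O: 1 H each → 2
  2 × O: no H
  1 × C: 3 H
  1 × C: 1 H
  1 × Cl: no H
  1 × N (charge +1): no H
  1 × O (charge -1): no H
  Total hydrogens = 12.

12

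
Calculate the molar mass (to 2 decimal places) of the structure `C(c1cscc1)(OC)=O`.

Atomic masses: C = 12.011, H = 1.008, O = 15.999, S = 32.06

Molecular formula: C6H6O2S.
M = 6×12.011 + 6×1.008 + 2×15.999 + 1×32.06 = 142.17 g/mol.

142.17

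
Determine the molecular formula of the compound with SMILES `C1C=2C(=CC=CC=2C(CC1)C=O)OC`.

Heavy atoms from the SMILES: 12 C, 2 O.
Implicit hydrogens by atom environment:
  3 × C: 2 H each → 6
  3 × C (aromatic): 1 H each → 3
  3 × C (aromatic): no H
  2 × C: 1 H each → 2
  2 × O: no H
  1 × C: 3 H
  Total hydrogens = 14.
Molecular formula: C12H14O2

C12H14O2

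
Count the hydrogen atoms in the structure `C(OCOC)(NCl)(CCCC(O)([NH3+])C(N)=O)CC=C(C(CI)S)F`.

Hydrogens are implicit in SMILES; fill each atom to its normal valence:
  6 × C: 2 H each → 12
  4 × C: no H
  3 × O: no H
  2 × C: 1 H each → 2
  1 × C: 3 H
  1 × Cl: no H
  1 × F: no H
  1 × I: no H
  1 × N (charge +1): 3 H
  1 × N: 2 H
  1 × N: 1 H
  1 × O: 1 H
  1 × S: 1 H
  Total hydrogens = 25.

25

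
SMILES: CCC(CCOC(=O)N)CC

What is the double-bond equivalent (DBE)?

1

Molecular formula from the SMILES: C8H17NO2.
DoU = (2C + 2 + N − H − X)/2 = (2·8 + 2 + 1 − 17 − 0)/2 = 2/2 = 1.
(Structurally: 0 ring(s) + 1 π bond(s) = 1.)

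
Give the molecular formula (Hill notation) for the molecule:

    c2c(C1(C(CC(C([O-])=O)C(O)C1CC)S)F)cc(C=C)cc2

Heavy atoms from the SMILES: 17 C, 1 F, 3 O, 1 S.
Implicit hydrogens by atom environment:
  5 × C: 1 H each → 5
  4 × C (aromatic): 1 H each → 4
  3 × C: 2 H each → 6
  2 × C: no H
  2 × C (aromatic): no H
  1 × C: 3 H
  1 × F: no H
  1 × O: 1 H
  1 × O: no H
  1 × O (charge -1): no H
  1 × S: 1 H
  Total hydrogens = 20.
Net charge -1.
Molecular formula: C17H20FO3S-

C17H20FO3S-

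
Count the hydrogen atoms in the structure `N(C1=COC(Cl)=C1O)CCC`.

Hydrogens are implicit in SMILES; fill each atom to its normal valence:
  3 × C (aromatic): no H
  2 × C: 2 H each → 4
  1 × C: 3 H
  1 × C (aromatic): 1 H
  1 × Cl: no H
  1 × N: 1 H
  1 × O: 1 H
  1 × O (aromatic): no H
  Total hydrogens = 10.

10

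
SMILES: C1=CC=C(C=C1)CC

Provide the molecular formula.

Heavy atoms from the SMILES: 8 C.
Implicit hydrogens by atom environment:
  5 × C (aromatic): 1 H each → 5
  1 × C: 3 H
  1 × C: 2 H
  1 × C (aromatic): no H
  Total hydrogens = 10.
Molecular formula: C8H10

C8H10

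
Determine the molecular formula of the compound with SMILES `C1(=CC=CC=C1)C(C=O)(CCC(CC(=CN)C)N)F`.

Heavy atoms from the SMILES: 15 C, 1 F, 2 N, 1 O.
Implicit hydrogens by atom environment:
  5 × C (aromatic): 1 H each → 5
  3 × C: 2 H each → 6
  3 × C: 1 H each → 3
  2 × C: no H
  2 × N: 2 H each → 4
  1 × C: 3 H
  1 × C (aromatic): no H
  1 × F: no H
  1 × O: no H
  Total hydrogens = 21.
Molecular formula: C15H21FN2O

C15H21FN2O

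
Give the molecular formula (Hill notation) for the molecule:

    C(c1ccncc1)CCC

Heavy atoms from the SMILES: 9 C, 1 N.
Implicit hydrogens by atom environment:
  4 × C (aromatic): 1 H each → 4
  3 × C: 2 H each → 6
  1 × C: 3 H
  1 × C (aromatic): no H
  1 × N (aromatic): no H
  Total hydrogens = 13.
Molecular formula: C9H13N

C9H13N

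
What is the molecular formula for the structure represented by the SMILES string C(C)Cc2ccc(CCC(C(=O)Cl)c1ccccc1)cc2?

Heavy atoms from the SMILES: 19 C, 1 Cl, 1 O.
Implicit hydrogens by atom environment:
  9 × C (aromatic): 1 H each → 9
  4 × C: 2 H each → 8
  3 × C (aromatic): no H
  1 × C: 3 H
  1 × C: 1 H
  1 × C: no H
  1 × Cl: no H
  1 × O: no H
  Total hydrogens = 21.
Molecular formula: C19H21ClO

C19H21ClO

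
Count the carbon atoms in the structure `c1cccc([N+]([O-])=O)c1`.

The symbol for carbon appears 6 times in the SMILES. Lowercase c denotes aromatic carbon and counts toward C.

6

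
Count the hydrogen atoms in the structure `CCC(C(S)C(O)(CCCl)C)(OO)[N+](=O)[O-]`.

16

Hydrogens are implicit in SMILES; fill each atom to its normal valence:
  3 × C: 2 H each → 6
  2 × C: 3 H each → 6
  2 × C: no H
  2 × O: 1 H each → 2
  2 × O: no H
  1 × C: 1 H
  1 × Cl: no H
  1 × N (charge +1): no H
  1 × O (charge -1): no H
  1 × S: 1 H
  Total hydrogens = 16.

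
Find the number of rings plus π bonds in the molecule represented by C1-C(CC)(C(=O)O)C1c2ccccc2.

Molecular formula from the SMILES: C12H14O2.
DoU = (2C + 2 + N − H − X)/2 = (2·12 + 2 + 0 − 14 − 0)/2 = 12/2 = 6.
(Structurally: 2 ring(s) + 4 π bond(s) = 6.)

6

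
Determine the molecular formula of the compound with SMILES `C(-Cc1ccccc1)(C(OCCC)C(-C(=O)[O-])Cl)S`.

C14H18ClO3S-

Heavy atoms from the SMILES: 14 C, 1 Cl, 3 O, 1 S.
Implicit hydrogens by atom environment:
  5 × C (aromatic): 1 H each → 5
  3 × C: 2 H each → 6
  3 × C: 1 H each → 3
  2 × O: no H
  1 × C: 3 H
  1 × C (aromatic): no H
  1 × C: no H
  1 × Cl: no H
  1 × O (charge -1): no H
  1 × S: 1 H
  Total hydrogens = 18.
Net charge -1.
Molecular formula: C14H18ClO3S-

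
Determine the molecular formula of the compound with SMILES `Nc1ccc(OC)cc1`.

Heavy atoms from the SMILES: 7 C, 1 N, 1 O.
Implicit hydrogens by atom environment:
  4 × C (aromatic): 1 H each → 4
  2 × C (aromatic): no H
  1 × C: 3 H
  1 × N: 2 H
  1 × O: no H
  Total hydrogens = 9.
Molecular formula: C7H9NO

C7H9NO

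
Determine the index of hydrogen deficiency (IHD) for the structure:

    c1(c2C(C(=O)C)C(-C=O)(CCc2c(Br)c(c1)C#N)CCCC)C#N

11

Molecular formula from the SMILES: C19H19BrN2O2.
DoU = (2C + 2 + N − H − X)/2 = (2·19 + 2 + 2 − 19 − 1)/2 = 22/2 = 11.
(Structurally: 2 ring(s) + 9 π bond(s) = 11.)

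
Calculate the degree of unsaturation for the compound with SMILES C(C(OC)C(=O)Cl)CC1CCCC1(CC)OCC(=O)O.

3

Molecular formula from the SMILES: C14H23ClO5.
DoU = (2C + 2 + N − H − X)/2 = (2·14 + 2 + 0 − 23 − 1)/2 = 6/2 = 3.
(Structurally: 1 ring(s) + 2 π bond(s) = 3.)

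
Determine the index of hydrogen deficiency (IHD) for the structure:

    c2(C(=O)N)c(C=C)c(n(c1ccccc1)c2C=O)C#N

Molecular formula from the SMILES: C15H11N3O2.
DoU = (2C + 2 + N − H − X)/2 = (2·15 + 2 + 3 − 11 − 0)/2 = 24/2 = 12.
(Structurally: 2 ring(s) + 10 π bond(s) = 12.)

12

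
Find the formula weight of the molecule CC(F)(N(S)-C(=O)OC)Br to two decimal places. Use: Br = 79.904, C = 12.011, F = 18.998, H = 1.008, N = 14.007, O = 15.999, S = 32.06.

Molecular formula: C4H7BrFNO2S.
M = 1×79.904 + 4×12.011 + 1×18.998 + 7×1.008 + 1×14.007 + 2×15.999 + 1×32.06 = 232.07 g/mol.

232.07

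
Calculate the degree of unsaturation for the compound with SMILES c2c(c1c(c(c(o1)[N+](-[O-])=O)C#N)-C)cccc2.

Molecular formula from the SMILES: C12H8N2O3.
DoU = (2C + 2 + N − H − X)/2 = (2·12 + 2 + 2 − 8 − 0)/2 = 20/2 = 10.
(Structurally: 2 ring(s) + 8 π bond(s) = 10.)

10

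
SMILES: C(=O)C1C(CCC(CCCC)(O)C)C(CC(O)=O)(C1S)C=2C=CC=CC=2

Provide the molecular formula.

Heavy atoms from the SMILES: 21 C, 4 O, 1 S.
Implicit hydrogens by atom environment:
  6 × C: 2 H each → 12
  5 × C (aromatic): 1 H each → 5
  4 × C: 1 H each → 4
  3 × C: no H
  2 × C: 3 H each → 6
  2 × O: 1 H each → 2
  2 × O: no H
  1 × C (aromatic): no H
  1 × S: 1 H
  Total hydrogens = 30.
Molecular formula: C21H30O4S

C21H30O4S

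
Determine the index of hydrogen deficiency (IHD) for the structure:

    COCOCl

Molecular formula from the SMILES: C2H5ClO2.
DoU = (2C + 2 + N − H − X)/2 = (2·2 + 2 + 0 − 5 − 1)/2 = 0/2 = 0.
(Structurally: 0 ring(s) + 0 π bond(s) = 0.)

0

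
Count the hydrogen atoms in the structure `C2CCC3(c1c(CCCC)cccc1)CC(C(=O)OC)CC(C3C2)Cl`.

31

Hydrogens are implicit in SMILES; fill each atom to its normal valence:
  9 × C: 2 H each → 18
  4 × C (aromatic): 1 H each → 4
  3 × C: 1 H each → 3
  2 × C: 3 H each → 6
  2 × C: no H
  2 × C (aromatic): no H
  2 × O: no H
  1 × Cl: no H
  Total hydrogens = 31.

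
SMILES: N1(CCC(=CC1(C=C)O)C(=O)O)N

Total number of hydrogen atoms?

12

Hydrogens are implicit in SMILES; fill each atom to its normal valence:
  3 × C: 2 H each → 6
  3 × C: no H
  2 × C: 1 H each → 2
  2 × O: 1 H each → 2
  1 × N: 2 H
  1 × N: no H
  1 × O: no H
  Total hydrogens = 12.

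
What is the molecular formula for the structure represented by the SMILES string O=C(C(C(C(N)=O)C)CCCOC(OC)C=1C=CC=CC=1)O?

Heavy atoms from the SMILES: 16 C, 1 N, 5 O.
Implicit hydrogens by atom environment:
  5 × C (aromatic): 1 H each → 5
  4 × O: no H
  3 × C: 2 H each → 6
  3 × C: 1 H each → 3
  2 × C: 3 H each → 6
  2 × C: no H
  1 × C (aromatic): no H
  1 × N: 2 H
  1 × O: 1 H
  Total hydrogens = 23.
Molecular formula: C16H23NO5

C16H23NO5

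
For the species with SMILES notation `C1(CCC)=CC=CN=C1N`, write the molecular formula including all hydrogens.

Heavy atoms from the SMILES: 8 C, 2 N.
Implicit hydrogens by atom environment:
  3 × C (aromatic): 1 H each → 3
  2 × C: 2 H each → 4
  2 × C (aromatic): no H
  1 × C: 3 H
  1 × N: 2 H
  1 × N (aromatic): no H
  Total hydrogens = 12.
Molecular formula: C8H12N2

C8H12N2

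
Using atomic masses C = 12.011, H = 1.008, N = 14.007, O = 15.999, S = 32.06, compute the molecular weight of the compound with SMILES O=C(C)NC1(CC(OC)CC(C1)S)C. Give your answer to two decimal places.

217.33

Molecular formula: C10H19NO2S.
M = 10×12.011 + 19×1.008 + 1×14.007 + 2×15.999 + 1×32.06 = 217.33 g/mol.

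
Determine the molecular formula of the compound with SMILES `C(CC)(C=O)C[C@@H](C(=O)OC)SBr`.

C8H13BrO3S

Heavy atoms from the SMILES: 1 Br, 8 C, 3 O, 1 S.
Implicit hydrogens by atom environment:
  3 × C: 1 H each → 3
  3 × O: no H
  2 × C: 3 H each → 6
  2 × C: 2 H each → 4
  1 × Br: no H
  1 × C: no H
  1 × S: no H
  Total hydrogens = 13.
Molecular formula: C8H13BrO3S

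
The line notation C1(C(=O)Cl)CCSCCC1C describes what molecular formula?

Heavy atoms from the SMILES: 8 C, 1 Cl, 1 O, 1 S.
Implicit hydrogens by atom environment:
  4 × C: 2 H each → 8
  2 × C: 1 H each → 2
  1 × C: 3 H
  1 × C: no H
  1 × Cl: no H
  1 × O: no H
  1 × S: no H
  Total hydrogens = 13.
Molecular formula: C8H13ClOS

C8H13ClOS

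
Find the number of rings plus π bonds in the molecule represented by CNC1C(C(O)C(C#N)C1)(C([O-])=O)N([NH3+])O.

Molecular formula from the SMILES: C8H14N4O4.
DoU = (2C + 2 + N − H − X)/2 = (2·8 + 2 + 4 − 14 − 0)/2 = 8/2 = 4.
(Structurally: 1 ring(s) + 3 π bond(s) = 4.)

4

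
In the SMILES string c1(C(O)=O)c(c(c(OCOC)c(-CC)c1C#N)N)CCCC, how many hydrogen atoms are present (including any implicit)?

Hydrogens are implicit in SMILES; fill each atom to its normal valence:
  6 × C (aromatic): no H
  5 × C: 2 H each → 10
  3 × C: 3 H each → 9
  3 × O: no H
  2 × C: no H
  1 × N: 2 H
  1 × N: no H
  1 × O: 1 H
  Total hydrogens = 22.

22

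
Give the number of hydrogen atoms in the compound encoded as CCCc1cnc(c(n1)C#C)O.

Hydrogens are implicit in SMILES; fill each atom to its normal valence:
  3 × C (aromatic): no H
  2 × C: 2 H each → 4
  2 × N (aromatic): no H
  1 × C: 3 H
  1 × C (aromatic): 1 H
  1 × C: 1 H
  1 × C: no H
  1 × O: 1 H
  Total hydrogens = 10.

10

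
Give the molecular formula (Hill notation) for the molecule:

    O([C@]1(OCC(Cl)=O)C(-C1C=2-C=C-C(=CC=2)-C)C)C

Heavy atoms from the SMILES: 14 C, 1 Cl, 3 O.
Implicit hydrogens by atom environment:
  4 × C (aromatic): 1 H each → 4
  3 × C: 3 H each → 9
  3 × O: no H
  2 × C: 1 H each → 2
  2 × C: no H
  2 × C (aromatic): no H
  1 × C: 2 H
  1 × Cl: no H
  Total hydrogens = 17.
Molecular formula: C14H17ClO3

C14H17ClO3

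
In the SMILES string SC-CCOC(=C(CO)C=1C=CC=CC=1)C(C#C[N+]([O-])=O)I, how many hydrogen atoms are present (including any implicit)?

Hydrogens are implicit in SMILES; fill each atom to its normal valence:
  5 × C (aromatic): 1 H each → 5
  4 × C: 2 H each → 8
  4 × C: no H
  2 × O: no H
  1 × C: 1 H
  1 × C (aromatic): no H
  1 × I: no H
  1 × N (charge +1): no H
  1 × O: 1 H
  1 × O (charge -1): no H
  1 × S: 1 H
  Total hydrogens = 16.

16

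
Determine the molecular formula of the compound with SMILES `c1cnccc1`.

C5H5N

Heavy atoms from the SMILES: 5 C, 1 N.
Implicit hydrogens by atom environment:
  5 × C (aromatic): 1 H each → 5
  1 × N (aromatic): no H
  Total hydrogens = 5.
Molecular formula: C5H5N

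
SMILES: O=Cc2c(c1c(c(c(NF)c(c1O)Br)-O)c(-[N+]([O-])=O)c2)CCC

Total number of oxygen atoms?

5

The symbol for oxygen appears 5 times in the SMILES.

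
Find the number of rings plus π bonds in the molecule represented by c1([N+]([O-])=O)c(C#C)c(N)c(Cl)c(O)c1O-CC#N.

9

Molecular formula from the SMILES: C10H6ClN3O4.
DoU = (2C + 2 + N − H − X)/2 = (2·10 + 2 + 3 − 6 − 1)/2 = 18/2 = 9.
(Structurally: 1 ring(s) + 8 π bond(s) = 9.)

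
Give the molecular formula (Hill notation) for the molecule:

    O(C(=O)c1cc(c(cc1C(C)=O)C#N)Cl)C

Heavy atoms from the SMILES: 11 C, 1 Cl, 1 N, 3 O.
Implicit hydrogens by atom environment:
  4 × C (aromatic): no H
  3 × C: no H
  3 × O: no H
  2 × C: 3 H each → 6
  2 × C (aromatic): 1 H each → 2
  1 × Cl: no H
  1 × N: no H
  Total hydrogens = 8.
Molecular formula: C11H8ClNO3

C11H8ClNO3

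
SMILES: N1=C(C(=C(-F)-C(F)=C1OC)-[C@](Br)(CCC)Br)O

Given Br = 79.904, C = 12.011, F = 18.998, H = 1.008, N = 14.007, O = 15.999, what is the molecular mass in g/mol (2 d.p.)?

Molecular formula: C10H11Br2F2NO2.
M = 2×79.904 + 10×12.011 + 2×18.998 + 11×1.008 + 1×14.007 + 2×15.999 = 375.01 g/mol.

375.01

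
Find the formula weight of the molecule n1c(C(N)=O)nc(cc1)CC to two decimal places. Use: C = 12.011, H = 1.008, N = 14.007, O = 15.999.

151.17

Molecular formula: C7H9N3O.
M = 7×12.011 + 9×1.008 + 3×14.007 + 1×15.999 = 151.17 g/mol.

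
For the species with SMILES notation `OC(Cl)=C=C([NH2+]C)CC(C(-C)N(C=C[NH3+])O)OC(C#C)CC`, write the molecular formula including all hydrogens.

[C15H26ClN3O3]2+

Heavy atoms from the SMILES: 15 C, 1 Cl, 3 N, 3 O.
Implicit hydrogens by atom environment:
  6 × C: 1 H each → 6
  4 × C: no H
  3 × C: 3 H each → 9
  2 × C: 2 H each → 4
  2 × O: 1 H each → 2
  1 × Cl: no H
  1 × N (charge +1): 3 H
  1 × N (charge +1): 2 H
  1 × N: no H
  1 × O: no H
  Total hydrogens = 26.
Net charge +2.
Molecular formula: [C15H26ClN3O3]2+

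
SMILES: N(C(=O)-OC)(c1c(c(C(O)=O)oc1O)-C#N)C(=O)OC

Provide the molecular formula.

Heavy atoms from the SMILES: 10 C, 2 N, 8 O.
Implicit hydrogens by atom environment:
  5 × O: no H
  4 × C (aromatic): no H
  4 × C: no H
  2 × C: 3 H each → 6
  2 × N: no H
  2 × O: 1 H each → 2
  1 × O (aromatic): no H
  Total hydrogens = 8.
Molecular formula: C10H8N2O8

C10H8N2O8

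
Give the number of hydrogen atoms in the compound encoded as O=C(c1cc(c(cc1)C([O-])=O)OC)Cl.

6

Hydrogens are implicit in SMILES; fill each atom to its normal valence:
  3 × C (aromatic): 1 H each → 3
  3 × C (aromatic): no H
  3 × O: no H
  2 × C: no H
  1 × C: 3 H
  1 × Cl: no H
  1 × O (charge -1): no H
  Total hydrogens = 6.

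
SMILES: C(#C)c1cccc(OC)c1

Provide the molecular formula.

Heavy atoms from the SMILES: 9 C, 1 O.
Implicit hydrogens by atom environment:
  4 × C (aromatic): 1 H each → 4
  2 × C (aromatic): no H
  1 × C: 3 H
  1 × C: 1 H
  1 × C: no H
  1 × O: no H
  Total hydrogens = 8.
Molecular formula: C9H8O

C9H8O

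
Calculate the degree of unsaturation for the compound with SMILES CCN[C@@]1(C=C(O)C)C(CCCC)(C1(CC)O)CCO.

2

Molecular formula from the SMILES: C16H31NO3.
DoU = (2C + 2 + N − H − X)/2 = (2·16 + 2 + 1 − 31 − 0)/2 = 4/2 = 2.
(Structurally: 1 ring(s) + 1 π bond(s) = 2.)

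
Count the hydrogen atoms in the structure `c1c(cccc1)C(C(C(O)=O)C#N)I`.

8

Hydrogens are implicit in SMILES; fill each atom to its normal valence:
  5 × C (aromatic): 1 H each → 5
  2 × C: 1 H each → 2
  2 × C: no H
  1 × C (aromatic): no H
  1 × I: no H
  1 × N: no H
  1 × O: 1 H
  1 × O: no H
  Total hydrogens = 8.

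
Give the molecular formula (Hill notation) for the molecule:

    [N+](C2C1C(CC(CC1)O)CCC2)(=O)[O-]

Heavy atoms from the SMILES: 10 C, 1 N, 3 O.
Implicit hydrogens by atom environment:
  6 × C: 2 H each → 12
  4 × C: 1 H each → 4
  1 × N (charge +1): no H
  1 × O: 1 H
  1 × O: no H
  1 × O (charge -1): no H
  Total hydrogens = 17.
Molecular formula: C10H17NO3

C10H17NO3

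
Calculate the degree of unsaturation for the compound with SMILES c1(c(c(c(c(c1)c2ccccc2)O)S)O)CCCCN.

8

Molecular formula from the SMILES: C16H19NO2S.
DoU = (2C + 2 + N − H − X)/2 = (2·16 + 2 + 1 − 19 − 0)/2 = 16/2 = 8.
(Structurally: 2 ring(s) + 6 π bond(s) = 8.)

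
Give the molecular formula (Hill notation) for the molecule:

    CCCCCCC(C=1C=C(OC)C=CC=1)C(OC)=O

Heavy atoms from the SMILES: 16 C, 3 O.
Implicit hydrogens by atom environment:
  5 × C: 2 H each → 10
  4 × C (aromatic): 1 H each → 4
  3 × C: 3 H each → 9
  3 × O: no H
  2 × C (aromatic): no H
  1 × C: 1 H
  1 × C: no H
  Total hydrogens = 24.
Molecular formula: C16H24O3

C16H24O3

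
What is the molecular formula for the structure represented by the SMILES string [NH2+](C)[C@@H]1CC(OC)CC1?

C7H16NO+

Heavy atoms from the SMILES: 7 C, 1 N, 1 O.
Implicit hydrogens by atom environment:
  3 × C: 2 H each → 6
  2 × C: 3 H each → 6
  2 × C: 1 H each → 2
  1 × N (charge +1): 2 H
  1 × O: no H
  Total hydrogens = 16.
Net charge +1.
Molecular formula: C7H16NO+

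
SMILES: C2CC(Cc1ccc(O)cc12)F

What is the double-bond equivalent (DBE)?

5

Molecular formula from the SMILES: C10H11FO.
DoU = (2C + 2 + N − H − X)/2 = (2·10 + 2 + 0 − 11 − 1)/2 = 10/2 = 5.
(Structurally: 2 ring(s) + 3 π bond(s) = 5.)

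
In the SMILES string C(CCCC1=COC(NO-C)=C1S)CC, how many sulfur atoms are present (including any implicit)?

1

The symbol for sulfur appears 1 time in the SMILES.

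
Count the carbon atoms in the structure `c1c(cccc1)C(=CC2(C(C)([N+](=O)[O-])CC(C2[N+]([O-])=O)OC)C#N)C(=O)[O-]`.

17

The symbol for carbon appears 17 times in the SMILES. Lowercase c denotes aromatic carbon and counts toward C.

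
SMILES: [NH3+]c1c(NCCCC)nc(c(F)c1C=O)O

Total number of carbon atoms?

The symbol for carbon appears 10 times in the SMILES. Lowercase c denotes aromatic carbon and counts toward C.

10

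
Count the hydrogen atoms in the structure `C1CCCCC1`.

Hydrogens are implicit in SMILES; fill each atom to its normal valence:
  6 × C: 2 H each → 12
  Total hydrogens = 12.

12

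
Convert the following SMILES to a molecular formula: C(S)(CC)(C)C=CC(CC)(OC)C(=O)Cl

C11H19ClO2S

Heavy atoms from the SMILES: 11 C, 1 Cl, 2 O, 1 S.
Implicit hydrogens by atom environment:
  4 × C: 3 H each → 12
  3 × C: no H
  2 × C: 2 H each → 4
  2 × C: 1 H each → 2
  2 × O: no H
  1 × Cl: no H
  1 × S: 1 H
  Total hydrogens = 19.
Molecular formula: C11H19ClO2S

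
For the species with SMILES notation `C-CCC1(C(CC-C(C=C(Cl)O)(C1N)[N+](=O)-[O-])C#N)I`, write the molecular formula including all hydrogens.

Heavy atoms from the SMILES: 12 C, 1 Cl, 1 I, 3 N, 3 O.
Implicit hydrogens by atom environment:
  4 × C: 2 H each → 8
  4 × C: no H
  3 × C: 1 H each → 3
  1 × C: 3 H
  1 × Cl: no H
  1 × I: no H
  1 × N: 2 H
  1 × N (charge +1): no H
  1 × N: no H
  1 × O: 1 H
  1 × O: no H
  1 × O (charge -1): no H
  Total hydrogens = 17.
Molecular formula: C12H17ClIN3O3

C12H17ClIN3O3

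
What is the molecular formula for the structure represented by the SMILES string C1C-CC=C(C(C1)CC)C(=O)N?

C10H17NO

Heavy atoms from the SMILES: 10 C, 1 N, 1 O.
Implicit hydrogens by atom environment:
  5 × C: 2 H each → 10
  2 × C: 1 H each → 2
  2 × C: no H
  1 × C: 3 H
  1 × N: 2 H
  1 × O: no H
  Total hydrogens = 17.
Molecular formula: C10H17NO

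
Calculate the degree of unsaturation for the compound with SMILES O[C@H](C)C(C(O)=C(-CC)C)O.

Molecular formula from the SMILES: C8H16O3.
DoU = (2C + 2 + N − H − X)/2 = (2·8 + 2 + 0 − 16 − 0)/2 = 2/2 = 1.
(Structurally: 0 ring(s) + 1 π bond(s) = 1.)

1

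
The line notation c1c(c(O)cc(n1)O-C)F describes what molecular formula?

C6H6FNO2

Heavy atoms from the SMILES: 6 C, 1 F, 1 N, 2 O.
Implicit hydrogens by atom environment:
  3 × C (aromatic): no H
  2 × C (aromatic): 1 H each → 2
  1 × C: 3 H
  1 × F: no H
  1 × N (aromatic): no H
  1 × O: 1 H
  1 × O: no H
  Total hydrogens = 6.
Molecular formula: C6H6FNO2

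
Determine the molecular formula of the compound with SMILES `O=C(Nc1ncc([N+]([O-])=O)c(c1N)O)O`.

Heavy atoms from the SMILES: 6 C, 4 N, 5 O.
Implicit hydrogens by atom environment:
  4 × C (aromatic): no H
  2 × O: 1 H each → 2
  2 × O: no H
  1 × C (aromatic): 1 H
  1 × C: no H
  1 × N: 2 H
  1 × N: 1 H
  1 × N (aromatic): no H
  1 × N (charge +1): no H
  1 × O (charge -1): no H
  Total hydrogens = 6.
Molecular formula: C6H6N4O5

C6H6N4O5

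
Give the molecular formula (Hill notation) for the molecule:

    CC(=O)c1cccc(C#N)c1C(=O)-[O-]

Heavy atoms from the SMILES: 10 C, 1 N, 3 O.
Implicit hydrogens by atom environment:
  3 × C (aromatic): 1 H each → 3
  3 × C (aromatic): no H
  3 × C: no H
  2 × O: no H
  1 × C: 3 H
  1 × N: no H
  1 × O (charge -1): no H
  Total hydrogens = 6.
Net charge -1.
Molecular formula: C10H6NO3-

C10H6NO3-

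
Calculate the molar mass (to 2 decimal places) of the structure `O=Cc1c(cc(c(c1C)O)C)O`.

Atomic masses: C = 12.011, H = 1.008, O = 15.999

Molecular formula: C9H10O3.
M = 9×12.011 + 10×1.008 + 3×15.999 = 166.18 g/mol.

166.18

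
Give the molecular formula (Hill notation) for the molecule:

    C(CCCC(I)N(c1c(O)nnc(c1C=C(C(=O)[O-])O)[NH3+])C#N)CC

Heavy atoms from the SMILES: 15 C, 1 I, 5 N, 4 O.
Implicit hydrogens by atom environment:
  5 × C: 2 H each → 10
  4 × C (aromatic): no H
  3 × C: no H
  2 × C: 1 H each → 2
  2 × N (aromatic): no H
  2 × N: no H
  2 × O: 1 H each → 2
  1 × C: 3 H
  1 × I: no H
  1 × N (charge +1): 3 H
  1 × O: no H
  1 × O (charge -1): no H
  Total hydrogens = 20.
Molecular formula: C15H20IN5O4

C15H20IN5O4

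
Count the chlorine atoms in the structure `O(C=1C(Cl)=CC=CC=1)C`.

1

The symbol for chlorine appears 1 time in the SMILES.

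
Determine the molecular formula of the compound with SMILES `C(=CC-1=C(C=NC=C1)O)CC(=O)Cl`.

Heavy atoms from the SMILES: 9 C, 1 Cl, 1 N, 2 O.
Implicit hydrogens by atom environment:
  3 × C (aromatic): 1 H each → 3
  2 × C: 1 H each → 2
  2 × C (aromatic): no H
  1 × C: 2 H
  1 × C: no H
  1 × Cl: no H
  1 × N (aromatic): no H
  1 × O: 1 H
  1 × O: no H
  Total hydrogens = 8.
Molecular formula: C9H8ClNO2

C9H8ClNO2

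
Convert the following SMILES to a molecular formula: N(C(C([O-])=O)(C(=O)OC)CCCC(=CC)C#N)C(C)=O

C13H17N2O5-

Heavy atoms from the SMILES: 13 C, 2 N, 5 O.
Implicit hydrogens by atom environment:
  6 × C: no H
  4 × O: no H
  3 × C: 3 H each → 9
  3 × C: 2 H each → 6
  1 × C: 1 H
  1 × N: 1 H
  1 × N: no H
  1 × O (charge -1): no H
  Total hydrogens = 17.
Net charge -1.
Molecular formula: C13H17N2O5-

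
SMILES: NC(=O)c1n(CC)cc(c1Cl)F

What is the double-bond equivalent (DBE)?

Molecular formula from the SMILES: C7H8ClFN2O.
DoU = (2C + 2 + N − H − X)/2 = (2·7 + 2 + 2 − 8 − 2)/2 = 8/2 = 4.
(Structurally: 1 ring(s) + 3 π bond(s) = 4.)

4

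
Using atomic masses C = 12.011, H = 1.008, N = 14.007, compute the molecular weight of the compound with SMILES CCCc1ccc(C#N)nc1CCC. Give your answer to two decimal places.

Molecular formula: C12H16N2.
M = 12×12.011 + 16×1.008 + 2×14.007 = 188.27 g/mol.

188.27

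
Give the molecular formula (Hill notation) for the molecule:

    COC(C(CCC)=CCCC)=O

C10H18O2

Heavy atoms from the SMILES: 10 C, 2 O.
Implicit hydrogens by atom environment:
  4 × C: 2 H each → 8
  3 × C: 3 H each → 9
  2 × C: no H
  2 × O: no H
  1 × C: 1 H
  Total hydrogens = 18.
Molecular formula: C10H18O2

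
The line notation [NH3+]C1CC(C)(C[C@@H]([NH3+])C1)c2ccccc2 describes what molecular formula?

Heavy atoms from the SMILES: 13 C, 2 N.
Implicit hydrogens by atom environment:
  5 × C (aromatic): 1 H each → 5
  3 × C: 2 H each → 6
  2 × C: 1 H each → 2
  2 × N (charge +1): 3 H each → 6
  1 × C: 3 H
  1 × C: no H
  1 × C (aromatic): no H
  Total hydrogens = 22.
Net charge +2.
Molecular formula: [C13H22N2]2+

[C13H22N2]2+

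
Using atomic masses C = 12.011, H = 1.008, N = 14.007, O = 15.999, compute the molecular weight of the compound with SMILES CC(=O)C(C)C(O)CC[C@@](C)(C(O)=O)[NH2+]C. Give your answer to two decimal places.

232.30

Molecular formula: C11H22NO4+.
M = 11×12.011 + 22×1.008 + 1×14.007 + 4×15.999 = 232.30 g/mol.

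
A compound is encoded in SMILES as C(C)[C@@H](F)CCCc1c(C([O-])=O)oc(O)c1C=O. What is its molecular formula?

C12H14FO5-

Heavy atoms from the SMILES: 12 C, 1 F, 5 O.
Implicit hydrogens by atom environment:
  4 × C: 2 H each → 8
  4 × C (aromatic): no H
  2 × C: 1 H each → 2
  2 × O: no H
  1 × C: 3 H
  1 × C: no H
  1 × F: no H
  1 × O: 1 H
  1 × O (aromatic): no H
  1 × O (charge -1): no H
  Total hydrogens = 14.
Net charge -1.
Molecular formula: C12H14FO5-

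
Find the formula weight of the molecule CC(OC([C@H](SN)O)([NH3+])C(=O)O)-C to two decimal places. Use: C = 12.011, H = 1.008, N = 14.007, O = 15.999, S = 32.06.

211.26

Molecular formula: C6H15N2O4S+.
M = 6×12.011 + 15×1.008 + 2×14.007 + 4×15.999 + 1×32.06 = 211.26 g/mol.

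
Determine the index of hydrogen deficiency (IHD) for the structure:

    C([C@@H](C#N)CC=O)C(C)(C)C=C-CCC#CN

6

Molecular formula from the SMILES: C14H20N2O.
DoU = (2C + 2 + N − H − X)/2 = (2·14 + 2 + 2 − 20 − 0)/2 = 12/2 = 6.
(Structurally: 0 ring(s) + 6 π bond(s) = 6.)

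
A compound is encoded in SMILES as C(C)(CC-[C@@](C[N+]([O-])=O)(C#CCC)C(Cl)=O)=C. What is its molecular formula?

C12H16ClNO3

Heavy atoms from the SMILES: 12 C, 1 Cl, 1 N, 3 O.
Implicit hydrogens by atom environment:
  5 × C: 2 H each → 10
  5 × C: no H
  2 × C: 3 H each → 6
  2 × O: no H
  1 × Cl: no H
  1 × N (charge +1): no H
  1 × O (charge -1): no H
  Total hydrogens = 16.
Molecular formula: C12H16ClNO3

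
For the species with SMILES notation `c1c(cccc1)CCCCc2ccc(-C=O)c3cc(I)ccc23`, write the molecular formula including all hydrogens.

C21H19IO

Heavy atoms from the SMILES: 21 C, 1 I, 1 O.
Implicit hydrogens by atom environment:
  10 × C (aromatic): 1 H each → 10
  6 × C (aromatic): no H
  4 × C: 2 H each → 8
  1 × C: 1 H
  1 × I: no H
  1 × O: no H
  Total hydrogens = 19.
Molecular formula: C21H19IO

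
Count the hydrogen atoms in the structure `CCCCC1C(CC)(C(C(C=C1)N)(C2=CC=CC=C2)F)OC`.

28

Hydrogens are implicit in SMILES; fill each atom to its normal valence:
  5 × C (aromatic): 1 H each → 5
  4 × C: 2 H each → 8
  4 × C: 1 H each → 4
  3 × C: 3 H each → 9
  2 × C: no H
  1 × C (aromatic): no H
  1 × F: no H
  1 × N: 2 H
  1 × O: no H
  Total hydrogens = 28.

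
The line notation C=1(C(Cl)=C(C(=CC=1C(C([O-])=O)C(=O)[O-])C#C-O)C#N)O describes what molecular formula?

Heavy atoms from the SMILES: 12 C, 1 Cl, 1 N, 6 O.
Implicit hydrogens by atom environment:
  5 × C (aromatic): no H
  5 × C: no H
  2 × O: 1 H each → 2
  2 × O: no H
  2 × O (charge -1): no H
  1 × C (aromatic): 1 H
  1 × C: 1 H
  1 × Cl: no H
  1 × N: no H
  Total hydrogens = 4.
Net charge -2.
Molecular formula: [C12H4ClNO6]2-

[C12H4ClNO6]2-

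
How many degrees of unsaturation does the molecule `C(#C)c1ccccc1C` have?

6

Molecular formula from the SMILES: C9H8.
DoU = (2C + 2 + N − H − X)/2 = (2·9 + 2 + 0 − 8 − 0)/2 = 12/2 = 6.
(Structurally: 1 ring(s) + 5 π bond(s) = 6.)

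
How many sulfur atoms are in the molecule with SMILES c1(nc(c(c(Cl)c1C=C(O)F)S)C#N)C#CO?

The symbol for sulfur appears 1 time in the SMILES.

1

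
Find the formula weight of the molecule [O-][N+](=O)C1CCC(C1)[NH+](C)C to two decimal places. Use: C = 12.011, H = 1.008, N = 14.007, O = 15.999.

Molecular formula: C7H15N2O2+.
M = 7×12.011 + 15×1.008 + 2×14.007 + 2×15.999 = 159.21 g/mol.

159.21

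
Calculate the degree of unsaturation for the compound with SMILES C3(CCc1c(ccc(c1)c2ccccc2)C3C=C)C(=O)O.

Molecular formula from the SMILES: C19H18O2.
DoU = (2C + 2 + N − H − X)/2 = (2·19 + 2 + 0 − 18 − 0)/2 = 22/2 = 11.
(Structurally: 3 ring(s) + 8 π bond(s) = 11.)

11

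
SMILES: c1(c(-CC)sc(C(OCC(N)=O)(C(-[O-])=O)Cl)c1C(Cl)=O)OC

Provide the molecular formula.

C12H12Cl2NO6S-

Heavy atoms from the SMILES: 12 C, 2 Cl, 1 N, 6 O, 1 S.
Implicit hydrogens by atom environment:
  5 × O: no H
  4 × C (aromatic): no H
  4 × C: no H
  2 × C: 3 H each → 6
  2 × C: 2 H each → 4
  2 × Cl: no H
  1 × N: 2 H
  1 × O (charge -1): no H
  1 × S (aromatic): no H
  Total hydrogens = 12.
Net charge -1.
Molecular formula: C12H12Cl2NO6S-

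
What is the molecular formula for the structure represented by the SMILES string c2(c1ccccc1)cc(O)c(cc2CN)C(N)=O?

Heavy atoms from the SMILES: 14 C, 2 N, 2 O.
Implicit hydrogens by atom environment:
  7 × C (aromatic): 1 H each → 7
  5 × C (aromatic): no H
  2 × N: 2 H each → 4
  1 × C: 2 H
  1 × C: no H
  1 × O: 1 H
  1 × O: no H
  Total hydrogens = 14.
Molecular formula: C14H14N2O2

C14H14N2O2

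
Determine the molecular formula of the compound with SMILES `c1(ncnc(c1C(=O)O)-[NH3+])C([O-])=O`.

Heavy atoms from the SMILES: 6 C, 3 N, 4 O.
Implicit hydrogens by atom environment:
  3 × C (aromatic): no H
  2 × C: no H
  2 × N (aromatic): no H
  2 × O: no H
  1 × C (aromatic): 1 H
  1 × N (charge +1): 3 H
  1 × O: 1 H
  1 × O (charge -1): no H
  Total hydrogens = 5.
Molecular formula: C6H5N3O4

C6H5N3O4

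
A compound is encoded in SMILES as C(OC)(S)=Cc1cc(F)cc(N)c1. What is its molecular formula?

C9H10FNOS

Heavy atoms from the SMILES: 9 C, 1 F, 1 N, 1 O, 1 S.
Implicit hydrogens by atom environment:
  3 × C (aromatic): 1 H each → 3
  3 × C (aromatic): no H
  1 × C: 3 H
  1 × C: 1 H
  1 × C: no H
  1 × F: no H
  1 × N: 2 H
  1 × O: no H
  1 × S: 1 H
  Total hydrogens = 10.
Molecular formula: C9H10FNOS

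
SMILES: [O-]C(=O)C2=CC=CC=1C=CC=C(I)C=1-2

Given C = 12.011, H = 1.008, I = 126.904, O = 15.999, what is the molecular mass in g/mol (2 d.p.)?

Molecular formula: C11H6IO2-.
M = 11×12.011 + 6×1.008 + 1×126.904 + 2×15.999 = 297.07 g/mol.

297.07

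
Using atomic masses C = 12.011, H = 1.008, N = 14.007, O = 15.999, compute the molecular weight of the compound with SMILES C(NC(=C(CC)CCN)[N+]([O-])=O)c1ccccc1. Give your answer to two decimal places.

Molecular formula: C13H19N3O2.
M = 13×12.011 + 19×1.008 + 3×14.007 + 2×15.999 = 249.31 g/mol.

249.31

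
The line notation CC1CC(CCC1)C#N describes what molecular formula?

C8H13N

Heavy atoms from the SMILES: 8 C, 1 N.
Implicit hydrogens by atom environment:
  4 × C: 2 H each → 8
  2 × C: 1 H each → 2
  1 × C: 3 H
  1 × C: no H
  1 × N: no H
  Total hydrogens = 13.
Molecular formula: C8H13N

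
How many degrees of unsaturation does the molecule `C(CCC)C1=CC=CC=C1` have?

4

Molecular formula from the SMILES: C10H14.
DoU = (2C + 2 + N − H − X)/2 = (2·10 + 2 + 0 − 14 − 0)/2 = 8/2 = 4.
(Structurally: 1 ring(s) + 3 π bond(s) = 4.)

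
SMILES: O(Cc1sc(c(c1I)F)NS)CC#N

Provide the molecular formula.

Heavy atoms from the SMILES: 7 C, 1 F, 1 I, 2 N, 1 O, 2 S.
Implicit hydrogens by atom environment:
  4 × C (aromatic): no H
  2 × C: 2 H each → 4
  1 × C: no H
  1 × F: no H
  1 × I: no H
  1 × N: 1 H
  1 × N: no H
  1 × O: no H
  1 × S: 1 H
  1 × S (aromatic): no H
  Total hydrogens = 6.
Molecular formula: C7H6FIN2OS2

C7H6FIN2OS2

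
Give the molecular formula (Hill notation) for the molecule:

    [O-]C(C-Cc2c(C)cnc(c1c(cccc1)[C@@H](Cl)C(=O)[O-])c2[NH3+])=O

Heavy atoms from the SMILES: 17 C, 1 Cl, 2 N, 4 O.
Implicit hydrogens by atom environment:
  6 × C (aromatic): no H
  5 × C (aromatic): 1 H each → 5
  2 × C: 2 H each → 4
  2 × C: no H
  2 × O: no H
  2 × O (charge -1): no H
  1 × C: 3 H
  1 × C: 1 H
  1 × Cl: no H
  1 × N (charge +1): 3 H
  1 × N (aromatic): no H
  Total hydrogens = 16.
Net charge -1.
Molecular formula: C17H16ClN2O4-

C17H16ClN2O4-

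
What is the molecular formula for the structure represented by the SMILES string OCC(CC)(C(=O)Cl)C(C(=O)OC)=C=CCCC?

C13H19ClO4

Heavy atoms from the SMILES: 13 C, 1 Cl, 4 O.
Implicit hydrogens by atom environment:
  5 × C: no H
  4 × C: 2 H each → 8
  3 × C: 3 H each → 9
  3 × O: no H
  1 × C: 1 H
  1 × Cl: no H
  1 × O: 1 H
  Total hydrogens = 19.
Molecular formula: C13H19ClO4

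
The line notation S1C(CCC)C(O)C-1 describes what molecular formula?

Heavy atoms from the SMILES: 6 C, 1 O, 1 S.
Implicit hydrogens by atom environment:
  3 × C: 2 H each → 6
  2 × C: 1 H each → 2
  1 × C: 3 H
  1 × O: 1 H
  1 × S: no H
  Total hydrogens = 12.
Molecular formula: C6H12OS

C6H12OS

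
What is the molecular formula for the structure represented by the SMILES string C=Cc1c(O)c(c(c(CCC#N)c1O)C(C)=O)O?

Heavy atoms from the SMILES: 13 C, 1 N, 4 O.
Implicit hydrogens by atom environment:
  6 × C (aromatic): no H
  3 × C: 2 H each → 6
  3 × O: 1 H each → 3
  2 × C: no H
  1 × C: 3 H
  1 × C: 1 H
  1 × N: no H
  1 × O: no H
  Total hydrogens = 13.
Molecular formula: C13H13NO4

C13H13NO4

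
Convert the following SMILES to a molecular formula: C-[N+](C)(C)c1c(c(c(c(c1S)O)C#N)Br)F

Heavy atoms from the SMILES: 1 Br, 10 C, 1 F, 2 N, 1 O, 1 S.
Implicit hydrogens by atom environment:
  6 × C (aromatic): no H
  3 × C: 3 H each → 9
  1 × Br: no H
  1 × C: no H
  1 × F: no H
  1 × N: no H
  1 × N (charge +1): no H
  1 × O: 1 H
  1 × S: 1 H
  Total hydrogens = 11.
Net charge +1.
Molecular formula: C10H11BrFN2OS+

C10H11BrFN2OS+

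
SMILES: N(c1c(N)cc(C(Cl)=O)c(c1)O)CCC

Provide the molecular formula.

Heavy atoms from the SMILES: 10 C, 1 Cl, 2 N, 2 O.
Implicit hydrogens by atom environment:
  4 × C (aromatic): no H
  2 × C: 2 H each → 4
  2 × C (aromatic): 1 H each → 2
  1 × C: 3 H
  1 × C: no H
  1 × Cl: no H
  1 × N: 2 H
  1 × N: 1 H
  1 × O: 1 H
  1 × O: no H
  Total hydrogens = 13.
Molecular formula: C10H13ClN2O2

C10H13ClN2O2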